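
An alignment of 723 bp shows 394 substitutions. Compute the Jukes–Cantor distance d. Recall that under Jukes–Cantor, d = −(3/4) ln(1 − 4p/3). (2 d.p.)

0.97

p = 394/723 ≈ 0.544952.
d = −(3/4) ln(1 − 4p/3) = −0.75 ln(1 − 0.726603) = −0.75 ln(0.273397)
  = −0.75 × (-1.296830) = 0.972623 substitutions/site.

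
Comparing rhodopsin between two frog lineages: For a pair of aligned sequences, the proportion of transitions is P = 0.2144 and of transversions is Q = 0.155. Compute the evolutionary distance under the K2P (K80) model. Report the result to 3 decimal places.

Under the Kimura two-parameter model, d = −½ ln(1 − 2P − Q) − ¼ ln(1 − 2Q).
1 − 2P − Q = 0.4162, giving −½ ln(0.4162) = 0.438295.
1 − 2Q = 0.69, giving −¼ ln(0.69) = 0.092766.
d = 0.438295 + 0.092766 = 0.531061.

0.531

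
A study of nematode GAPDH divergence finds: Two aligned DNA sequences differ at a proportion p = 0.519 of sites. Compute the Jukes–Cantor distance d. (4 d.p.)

0.8832

d = −(3/4) ln(1 − 4p/3) = −0.75 ln(1 − 0.692) = −0.75 ln(0.308)
  = −0.75 × (-1.177655) = 0.883241 substitutions/site.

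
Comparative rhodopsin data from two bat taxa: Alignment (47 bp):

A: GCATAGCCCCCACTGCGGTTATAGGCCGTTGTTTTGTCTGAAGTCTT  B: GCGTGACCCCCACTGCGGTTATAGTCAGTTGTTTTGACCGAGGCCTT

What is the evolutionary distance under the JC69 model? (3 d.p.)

0.221

The sequences differ at 9 of 47 sites (3, 5, 6, 25, 27, 37, 39, 42, 44), so p = 9/47 ≈ 0.191489.
d = −(3/4) ln(1 − 4p/3) = −0.75 ln(1 − 0.255319) = −0.75 ln(0.744681)
  = −0.75 × (-0.294799) = 0.221099 substitutions/site.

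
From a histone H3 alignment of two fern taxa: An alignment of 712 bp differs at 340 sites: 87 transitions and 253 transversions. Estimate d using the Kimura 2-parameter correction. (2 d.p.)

P = 87/712 ≈ 0.122191 and Q = 253/712 ≈ 0.355337.
Under the Kimura two-parameter model, d = −½ ln(1 − 2P − Q) − ¼ ln(1 − 2Q).
1 − 2P − Q = 0.400281, giving −½ ln(0.400281) = 0.457794.
1 − 2Q = 0.289326, giving −¼ ln(0.289326) = 0.310050.
d = 0.457794 + 0.310050 = 0.767844.

0.77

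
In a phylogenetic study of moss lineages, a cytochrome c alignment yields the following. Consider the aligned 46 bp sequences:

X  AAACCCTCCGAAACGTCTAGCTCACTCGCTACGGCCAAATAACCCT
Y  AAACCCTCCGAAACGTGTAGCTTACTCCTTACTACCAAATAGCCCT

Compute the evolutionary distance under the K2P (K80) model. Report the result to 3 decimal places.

Of 46 sites, 4 differences are transitions and 3 are transversions, so P = 4/46 ≈ 0.086957 and Q = 3/46 ≈ 0.065217.
Under the Kimura two-parameter model, d = −½ ln(1 − 2P − Q) − ¼ ln(1 − 2Q).
1 − 2P − Q = 0.760869, giving −½ ln(0.760869) = 0.136647.
1 − 2Q = 0.869566, giving −¼ ln(0.869566) = 0.034940.
d = 0.136647 + 0.034940 = 0.171587.

0.172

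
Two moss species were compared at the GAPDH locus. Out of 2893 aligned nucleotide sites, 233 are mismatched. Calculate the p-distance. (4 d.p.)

0.0805

p = 233/2893 = 0.080539… ≈ 0.0805 (to 4 d.p.).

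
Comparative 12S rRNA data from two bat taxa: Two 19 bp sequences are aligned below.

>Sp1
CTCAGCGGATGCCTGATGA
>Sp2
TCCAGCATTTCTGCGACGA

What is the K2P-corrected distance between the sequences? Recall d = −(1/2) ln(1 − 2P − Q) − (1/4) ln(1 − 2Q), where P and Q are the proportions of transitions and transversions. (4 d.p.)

Of 19 sites, 6 differences are transitions and 4 are transversions, so P = 6/19 ≈ 0.315789 and Q = 4/19 ≈ 0.210526.
Under the Kimura two-parameter model, d = −½ ln(1 − 2P − Q) − ¼ ln(1 − 2Q).
1 − 2P − Q = 0.157896, giving −½ ln(0.157896) = 0.922909.
1 − 2Q = 0.578948, giving −¼ ln(0.578948) = 0.136636.
d = 0.922909 + 0.136636 = 1.059545.

1.0595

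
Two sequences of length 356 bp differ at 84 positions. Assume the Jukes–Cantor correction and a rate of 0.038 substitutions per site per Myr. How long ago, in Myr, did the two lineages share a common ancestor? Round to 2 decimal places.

p = 84/356 ≈ 0.235955.
d = −(3/4) ln(1 − 4p/3) = −0.75 ln(1 − 0.314607) = −0.75 ln(0.685393)
  = −0.75 × (-0.377763) = 0.283322 substitutions/site.
Under a molecular clock d = 2μt, so t = d/(2μ) = 0.283322 / (2 × 0.038) = 3.73 Myr.

3.73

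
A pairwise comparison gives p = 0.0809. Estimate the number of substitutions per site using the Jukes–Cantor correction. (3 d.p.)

0.086

d = −(3/4) ln(1 − 4p/3) = −0.75 ln(1 − 0.107867) = −0.75 ln(0.892133)
  = −0.75 × (-0.114140) = 0.085605 substitutions/site.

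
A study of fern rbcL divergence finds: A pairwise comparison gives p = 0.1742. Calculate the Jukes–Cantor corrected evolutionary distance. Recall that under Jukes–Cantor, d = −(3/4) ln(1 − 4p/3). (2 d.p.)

d = −(3/4) ln(1 − 4p/3) = −0.75 ln(1 − 0.232267) = −0.75 ln(0.767733)
  = −0.75 × (-0.264313) = 0.198235 substitutions/site.

0.20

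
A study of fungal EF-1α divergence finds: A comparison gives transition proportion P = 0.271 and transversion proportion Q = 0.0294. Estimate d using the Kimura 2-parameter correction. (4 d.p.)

Under the Kimura two-parameter model, d = −½ ln(1 − 2P − Q) − ¼ ln(1 − 2Q).
1 − 2P − Q = 0.4286, giving −½ ln(0.4286) = 0.423616.
1 − 2Q = 0.9412, giving −¼ ln(0.9412) = 0.015150.
d = 0.423616 + 0.015150 = 0.438766.

0.4388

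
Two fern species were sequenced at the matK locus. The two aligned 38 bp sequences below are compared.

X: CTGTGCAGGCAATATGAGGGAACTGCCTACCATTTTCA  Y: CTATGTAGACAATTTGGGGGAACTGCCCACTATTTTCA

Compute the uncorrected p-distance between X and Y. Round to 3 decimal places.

0.184

The sequences differ at 7 of 38 positions (sites 3, 6, 9, 14, 17, 28, 31).
p = 7/38 = 0.184210… ≈ 0.184 (to 3 d.p.).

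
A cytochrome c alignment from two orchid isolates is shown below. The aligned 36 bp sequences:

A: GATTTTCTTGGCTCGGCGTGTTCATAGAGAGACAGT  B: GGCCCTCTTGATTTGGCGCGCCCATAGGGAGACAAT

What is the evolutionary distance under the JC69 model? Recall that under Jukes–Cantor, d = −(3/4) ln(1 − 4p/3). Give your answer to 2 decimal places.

0.44

The sequences differ at 12 of 36 sites, so p = 12/36 ≈ 0.333333.
d = −(3/4) ln(1 − 4p/3) = −0.75 ln(1 − 0.444444) = −0.75 ln(0.555556)
  = −0.75 × (-0.587786) = 0.440840 substitutions/site.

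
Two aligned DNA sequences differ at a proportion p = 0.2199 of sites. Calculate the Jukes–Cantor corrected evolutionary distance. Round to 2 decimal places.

0.26

d = −(3/4) ln(1 − 4p/3) = −0.75 ln(1 − 0.2932) = −0.75 ln(0.7068)
  = −0.75 × (-0.347008) = 0.260256 substitutions/site.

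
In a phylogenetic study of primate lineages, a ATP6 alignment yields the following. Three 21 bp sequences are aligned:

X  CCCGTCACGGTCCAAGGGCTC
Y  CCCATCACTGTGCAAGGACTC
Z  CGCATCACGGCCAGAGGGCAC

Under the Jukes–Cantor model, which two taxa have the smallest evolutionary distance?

X and Y

X–Y: 4/21 differ, p = 0.190, d = 0.220.
X–Z: 6/21 differ, p = 0.286, d = 0.360.
Y–Z: 8/21 differ, p = 0.381, d = 0.532.
The smallest distance is between X and Y.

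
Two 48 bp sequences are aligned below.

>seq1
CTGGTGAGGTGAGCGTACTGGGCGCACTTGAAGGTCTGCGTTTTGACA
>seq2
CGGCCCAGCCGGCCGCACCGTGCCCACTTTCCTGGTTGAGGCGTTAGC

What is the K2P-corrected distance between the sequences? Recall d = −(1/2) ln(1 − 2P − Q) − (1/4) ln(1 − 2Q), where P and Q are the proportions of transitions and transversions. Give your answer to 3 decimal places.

Of 48 sites, 7 differences are transitions and 18 are transversions, so P = 7/48 ≈ 0.145833 and Q = 18/48 = 0.375.
Under the Kimura two-parameter model, d = −½ ln(1 − 2P − Q) − ¼ ln(1 − 2Q).
1 − 2P − Q = 0.333334, giving −½ ln(0.333334) = 0.549305.
1 − 2Q = 0.25, giving −¼ ln(0.25) = 0.346574.
d = 0.549305 + 0.346574 = 0.895879.

0.896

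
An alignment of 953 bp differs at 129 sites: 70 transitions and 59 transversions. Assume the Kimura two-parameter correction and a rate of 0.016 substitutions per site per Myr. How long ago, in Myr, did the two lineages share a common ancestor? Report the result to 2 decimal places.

P = 70/953 ≈ 0.073452 and Q = 59/953 ≈ 0.06191.
Under the Kimura two-parameter model, d = −½ ln(1 − 2P − Q) − ¼ ln(1 − 2Q).
1 − 2P − Q = 0.791186, giving −½ ln(0.791186) = 0.117111.
1 − 2Q = 0.87618, giving −¼ ln(0.87618) = 0.033046.
d = 0.117111 + 0.033046 = 0.150157.
Under a molecular clock d = 2μt, so t = d/(2μ) = 0.150157 / (2 × 0.016) = 4.69 Myr.

4.69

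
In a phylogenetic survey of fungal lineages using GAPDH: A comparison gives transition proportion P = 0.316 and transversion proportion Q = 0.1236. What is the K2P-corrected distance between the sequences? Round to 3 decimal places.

0.775

Under the Kimura two-parameter model, d = −½ ln(1 − 2P − Q) − ¼ ln(1 − 2Q).
1 − 2P − Q = 0.2444, giving −½ ln(0.2444) = 0.704475.
1 − 2Q = 0.7528, giving −¼ ln(0.7528) = 0.070989.
d = 0.704475 + 0.070989 = 0.775464.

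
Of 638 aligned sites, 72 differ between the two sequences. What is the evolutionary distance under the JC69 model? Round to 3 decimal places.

0.122

p = 72/638 ≈ 0.112853.
d = −(3/4) ln(1 − 4p/3) = −0.75 ln(1 − 0.150471) = −0.75 ln(0.849529)
  = −0.75 × (-0.163073) = 0.122305 substitutions/site.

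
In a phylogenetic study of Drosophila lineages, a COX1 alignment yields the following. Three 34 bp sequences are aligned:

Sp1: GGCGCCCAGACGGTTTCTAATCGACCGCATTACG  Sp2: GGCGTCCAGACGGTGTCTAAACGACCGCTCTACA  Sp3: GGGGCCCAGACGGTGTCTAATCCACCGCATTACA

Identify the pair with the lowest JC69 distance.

Sp1–Sp2: 6/34 differ, p = 0.176, d = 0.201.
Sp1–Sp3: 4/34 differ, p = 0.118, d = 0.128.
Sp2–Sp3: 6/34 differ, p = 0.176, d = 0.201.
The smallest distance is between Sp1 and Sp3.

Sp1 and Sp3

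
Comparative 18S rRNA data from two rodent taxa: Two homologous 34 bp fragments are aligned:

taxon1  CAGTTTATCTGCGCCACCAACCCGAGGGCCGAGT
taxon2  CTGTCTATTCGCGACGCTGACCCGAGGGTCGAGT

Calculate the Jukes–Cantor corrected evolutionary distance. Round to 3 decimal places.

0.326

The sequences differ at 9 of 34 sites (2, 5, 9, 10, 14, 16, 18, 19, 29), so p = 9/34 ≈ 0.264706.
d = −(3/4) ln(1 − 4p/3) = −0.75 ln(1 − 0.352941) = −0.75 ln(0.647059)
  = −0.75 × (-0.435318) = 0.326489 substitutions/site.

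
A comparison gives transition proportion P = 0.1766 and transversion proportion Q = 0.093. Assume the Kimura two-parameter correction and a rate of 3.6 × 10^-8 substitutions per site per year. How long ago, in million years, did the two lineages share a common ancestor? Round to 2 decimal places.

Under the Kimura two-parameter model, d = −½ ln(1 − 2P − Q) − ¼ ln(1 − 2Q).
1 − 2P − Q = 0.5538, giving −½ ln(0.5538) = 0.295476.
1 − 2Q = 0.814, giving −¼ ln(0.814) = 0.051449.
d = 0.295476 + 0.051449 = 0.346925.
Under a molecular clock d = 2μt, so t = d/(2μ) = 0.346925 / (2 × 3.6 × 10^-8) = 4.82 million years.

4.82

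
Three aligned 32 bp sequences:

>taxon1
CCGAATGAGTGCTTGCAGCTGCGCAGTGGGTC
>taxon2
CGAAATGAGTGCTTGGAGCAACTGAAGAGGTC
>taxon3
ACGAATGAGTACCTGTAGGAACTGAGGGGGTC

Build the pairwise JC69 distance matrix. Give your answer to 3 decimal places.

taxon1–taxon2: 10/32 sites differ → p = 0.3125, d = −0.75 ln(1 − 0.416667) = 0.404248 ≈ 0.404.
taxon1–taxon3: 10/32 sites differ → p = 0.3125, d = −0.75 ln(1 − 0.416667) = 0.404248 ≈ 0.404.
taxon2–taxon3: 9/32 sites differ → p = 0.28125, d = −0.75 ln(1 − 0.375) = 0.352503 ≈ 0.353.

d(taxon1,taxon2) = 0.404, d(taxon1,taxon3) = 0.404, d(taxon2,taxon3) = 0.353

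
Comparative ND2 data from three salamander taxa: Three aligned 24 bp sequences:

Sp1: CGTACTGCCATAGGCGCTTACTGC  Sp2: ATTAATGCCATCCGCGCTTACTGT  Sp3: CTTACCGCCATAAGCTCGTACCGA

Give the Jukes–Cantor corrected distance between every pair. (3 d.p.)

Sp1–Sp2: 6/24 sites differ → p = 0.25, d = −0.75 ln(1 − 0.333333) = 0.304098 ≈ 0.304.
Sp1–Sp3: 7/24 sites differ → p ≈ 0.291667, d = −0.75 ln(1 − 0.388889) = 0.369358 ≈ 0.369.
Sp2–Sp3: 9/24 sites differ → p = 0.375, d = −0.75 ln(1 − 0.5) = 0.519860 ≈ 0.520.

d(Sp1,Sp2) = 0.304, d(Sp1,Sp3) = 0.369, d(Sp2,Sp3) = 0.520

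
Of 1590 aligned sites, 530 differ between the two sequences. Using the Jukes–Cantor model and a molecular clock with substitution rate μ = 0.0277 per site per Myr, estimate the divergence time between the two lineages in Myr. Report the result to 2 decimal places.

p = 530/1590 ≈ 0.333333.
d = −(3/4) ln(1 − 4p/3) = −0.75 ln(1 − 0.444444) = −0.75 ln(0.555556)
  = −0.75 × (-0.587786) = 0.440840 substitutions/site.
Under a molecular clock d = 2μt, so t = d/(2μ) = 0.440840 / (2 × 0.0277) = 7.96 Myr.

7.96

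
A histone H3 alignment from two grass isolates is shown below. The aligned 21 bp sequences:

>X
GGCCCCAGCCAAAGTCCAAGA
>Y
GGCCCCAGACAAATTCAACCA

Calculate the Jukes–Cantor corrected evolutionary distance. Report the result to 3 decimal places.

The sequences differ at 5 of 21 sites (9, 14, 17, 19, 20), so p = 5/21 ≈ 0.238095.
d = −(3/4) ln(1 − 4p/3) = −0.75 ln(1 − 0.31746) = −0.75 ln(0.68254)
  = −0.75 × (-0.381934) = 0.286451 substitutions/site.

0.286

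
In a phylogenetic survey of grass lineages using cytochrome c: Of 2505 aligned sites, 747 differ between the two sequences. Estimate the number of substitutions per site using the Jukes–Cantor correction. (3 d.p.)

p = 747/2505 ≈ 0.298204.
d = −(3/4) ln(1 − 4p/3) = −0.75 ln(1 − 0.397605) = −0.75 ln(0.602395)
  = −0.75 × (-0.506842) = 0.380132 substitutions/site.

0.380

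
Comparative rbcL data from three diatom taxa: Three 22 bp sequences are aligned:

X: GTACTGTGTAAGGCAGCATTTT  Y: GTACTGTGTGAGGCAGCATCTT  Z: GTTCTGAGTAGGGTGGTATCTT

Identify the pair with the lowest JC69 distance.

X–Y: 2/22 differ, p = 0.091, d = 0.097.
X–Z: 7/22 differ, p = 0.318, d = 0.414.
Y–Z: 7/22 differ, p = 0.318, d = 0.414.
The smallest distance is between X and Y.

X and Y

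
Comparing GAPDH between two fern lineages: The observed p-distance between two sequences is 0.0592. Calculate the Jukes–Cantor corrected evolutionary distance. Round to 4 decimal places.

d = −(3/4) ln(1 − 4p/3) = −0.75 ln(1 − 0.078933) = −0.75 ln(0.921067)
  = −0.75 × (-0.082222) = 0.061667 substitutions/site.

0.0617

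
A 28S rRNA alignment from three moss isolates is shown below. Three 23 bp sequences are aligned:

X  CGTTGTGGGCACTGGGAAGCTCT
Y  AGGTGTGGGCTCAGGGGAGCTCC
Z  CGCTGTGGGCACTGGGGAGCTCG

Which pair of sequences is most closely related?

X–Y: 6/23 differ, p = 0.261, d = 0.321.
X–Z: 3/23 differ, p = 0.130, d = 0.143.
Y–Z: 5/23 differ, p = 0.217, d = 0.257.
The smallest distance is between X and Z.

X and Z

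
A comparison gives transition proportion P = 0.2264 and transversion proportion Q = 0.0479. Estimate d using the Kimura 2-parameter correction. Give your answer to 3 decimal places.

Under the Kimura two-parameter model, d = −½ ln(1 − 2P − Q) − ¼ ln(1 − 2Q).
1 − 2P − Q = 0.4993, giving −½ ln(0.4993) = 0.347274.
1 − 2Q = 0.9042, giving −¼ ln(0.9042) = 0.025176.
d = 0.347274 + 0.025176 = 0.372450.

0.372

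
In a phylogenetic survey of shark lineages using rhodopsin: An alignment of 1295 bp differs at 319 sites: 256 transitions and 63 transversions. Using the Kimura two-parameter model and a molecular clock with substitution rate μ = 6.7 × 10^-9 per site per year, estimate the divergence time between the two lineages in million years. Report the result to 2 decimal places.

P = 256/1295 ≈ 0.197683 and Q = 63/1295 ≈ 0.048649.
Under the Kimura two-parameter model, d = −½ ln(1 − 2P − Q) − ¼ ln(1 − 2Q).
1 − 2P − Q = 0.555985, giving −½ ln(0.555985) = 0.293507.
1 − 2Q = 0.902702, giving −¼ ln(0.902702) = 0.025591.
d = 0.293507 + 0.025591 = 0.319098.
Under a molecular clock d = 2μt, so t = d/(2μ) = 0.319098 / (2 × 6.7 × 10^-9) = 23.81 million years.

23.81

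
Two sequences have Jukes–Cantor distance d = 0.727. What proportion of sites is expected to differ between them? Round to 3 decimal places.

p = (3/4)(1 − e^(−4d/3)) = 0.75 × (1 − e^(-0.969333)) = 0.75 × (1 − 0.379336) = 0.465498.

0.465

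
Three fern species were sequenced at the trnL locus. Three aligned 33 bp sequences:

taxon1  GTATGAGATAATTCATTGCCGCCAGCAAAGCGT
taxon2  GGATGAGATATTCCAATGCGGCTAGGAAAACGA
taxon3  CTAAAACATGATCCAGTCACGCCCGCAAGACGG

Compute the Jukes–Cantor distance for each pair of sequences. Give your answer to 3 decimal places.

d(taxon1,taxon2) = 0.339, d(taxon1,taxon3) = 0.559, d(taxon2,taxon3) = 0.780

taxon1–taxon2: 9/33 sites differ → p ≈ 0.272727, d = −0.75 ln(1 − 0.363636) = 0.338988 ≈ 0.339.
taxon1–taxon3: 13/33 sites differ → p ≈ 0.393939, d = −0.75 ln(1 − 0.525252) = 0.558728 ≈ 0.559.
taxon2–taxon3: 16/33 sites differ → p ≈ 0.484848, d = −0.75 ln(1 − 0.646464) = 0.779827 ≈ 0.780.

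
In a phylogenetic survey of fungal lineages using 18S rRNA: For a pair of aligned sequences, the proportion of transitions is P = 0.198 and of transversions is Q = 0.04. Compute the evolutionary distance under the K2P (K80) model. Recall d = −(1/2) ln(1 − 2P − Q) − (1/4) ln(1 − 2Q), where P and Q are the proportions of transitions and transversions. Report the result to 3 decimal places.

0.307

Under the Kimura two-parameter model, d = −½ ln(1 − 2P − Q) − ¼ ln(1 − 2Q).
1 − 2P − Q = 0.564, giving −½ ln(0.564) = 0.286351.
1 − 2Q = 0.92, giving −¼ ln(0.92) = 0.020845.
d = 0.286351 + 0.020845 = 0.307196.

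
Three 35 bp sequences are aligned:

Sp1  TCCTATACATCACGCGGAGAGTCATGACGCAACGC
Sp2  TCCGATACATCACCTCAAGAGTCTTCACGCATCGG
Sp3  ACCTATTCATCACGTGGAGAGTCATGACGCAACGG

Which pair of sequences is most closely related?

Sp1–Sp2: 9/35 differ, p = 0.257, d = 0.315.
Sp1–Sp3: 4/35 differ, p = 0.114, d = 0.124.
Sp2–Sp3: 9/35 differ, p = 0.257, d = 0.315.
The smallest distance is between Sp1 and Sp3.

Sp1 and Sp3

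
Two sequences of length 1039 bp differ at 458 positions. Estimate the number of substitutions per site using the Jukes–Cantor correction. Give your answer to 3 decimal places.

p = 458/1039 ≈ 0.440808.
d = −(3/4) ln(1 − 4p/3) = −0.75 ln(1 − 0.587744) = −0.75 ln(0.412256)
  = −0.75 × (-0.886111) = 0.664583 substitutions/site.

0.665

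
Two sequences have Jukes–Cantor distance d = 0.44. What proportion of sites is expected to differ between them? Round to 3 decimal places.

0.333

p = (3/4)(1 − e^(−4d/3)) = 0.75 × (1 − e^(-0.586667)) = 0.75 × (1 − 0.556178) = 0.332867.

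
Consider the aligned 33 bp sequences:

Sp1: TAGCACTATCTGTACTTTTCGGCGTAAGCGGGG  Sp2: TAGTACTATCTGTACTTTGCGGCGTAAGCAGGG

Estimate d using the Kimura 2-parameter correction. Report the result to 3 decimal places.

0.098

Of 33 sites, 2 differences are transitions and 1 are transversions, so P = 2/33 ≈ 0.060606 and Q = 1/33 ≈ 0.030303.
Under the Kimura two-parameter model, d = −½ ln(1 − 2P − Q) − ¼ ln(1 − 2Q).
1 − 2P − Q = 0.848485, giving −½ ln(0.848485) = 0.082151.
1 − 2Q = 0.939394, giving −¼ ln(0.939394) = 0.015630.
d = 0.082151 + 0.015630 = 0.097781.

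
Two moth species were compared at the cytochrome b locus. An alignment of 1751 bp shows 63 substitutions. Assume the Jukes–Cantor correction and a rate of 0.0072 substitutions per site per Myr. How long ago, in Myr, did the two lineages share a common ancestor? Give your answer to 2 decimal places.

p = 63/1751 ≈ 0.035979.
d = −(3/4) ln(1 − 4p/3) = −0.75 ln(1 − 0.047972) = −0.75 ln(0.952028)
  = −0.75 × (-0.049161) = 0.036871 substitutions/site.
Under a molecular clock d = 2μt, so t = d/(2μ) = 0.036871 / (2 × 0.0072) = 2.56 Myr.

2.56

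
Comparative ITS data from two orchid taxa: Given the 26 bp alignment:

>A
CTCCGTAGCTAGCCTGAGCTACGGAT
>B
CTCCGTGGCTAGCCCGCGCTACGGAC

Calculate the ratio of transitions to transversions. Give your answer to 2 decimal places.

3.00

Transitions are A↔G and C↔T; transversions are all other mismatches.
Transitions: 3. Transversions: 1.
R = 3/1 = 3.00.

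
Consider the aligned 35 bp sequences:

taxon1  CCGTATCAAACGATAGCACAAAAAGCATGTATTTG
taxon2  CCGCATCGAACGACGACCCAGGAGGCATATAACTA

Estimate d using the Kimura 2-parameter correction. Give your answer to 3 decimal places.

Of 35 sites, 11 differences are transitions and 2 are transversions, so P = 11/35 ≈ 0.314286 and Q = 2/35 ≈ 0.057143.
Under the Kimura two-parameter model, d = −½ ln(1 − 2P − Q) − ¼ ln(1 − 2Q).
1 − 2P − Q = 0.314285, giving −½ ln(0.314285) = 0.578728.
1 − 2Q = 0.885714, giving −¼ ln(0.885714) = 0.030340.
d = 0.578728 + 0.030340 = 0.609068.

0.609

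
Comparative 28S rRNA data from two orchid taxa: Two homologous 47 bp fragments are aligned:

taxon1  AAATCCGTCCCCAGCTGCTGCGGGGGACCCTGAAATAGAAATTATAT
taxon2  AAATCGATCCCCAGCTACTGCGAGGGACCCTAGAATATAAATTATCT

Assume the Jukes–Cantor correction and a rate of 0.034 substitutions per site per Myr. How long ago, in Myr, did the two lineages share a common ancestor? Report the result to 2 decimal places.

The sequences differ at 8 of 47 sites (6, 7, 17, 23, 32, 33, 38, 46), so p = 8/47 ≈ 0.170213.
d = −(3/4) ln(1 − 4p/3) = −0.75 ln(1 − 0.226951) = −0.75 ln(0.773049)
  = −0.75 × (-0.257413) = 0.193060 substitutions/site.
Under a molecular clock d = 2μt, so t = d/(2μ) = 0.193060 / (2 × 0.034) = 2.84 Myr.

2.84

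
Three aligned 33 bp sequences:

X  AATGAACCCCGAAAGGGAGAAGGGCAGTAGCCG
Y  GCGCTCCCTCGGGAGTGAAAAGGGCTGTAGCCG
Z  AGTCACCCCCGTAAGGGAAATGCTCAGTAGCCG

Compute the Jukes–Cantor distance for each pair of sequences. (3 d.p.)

d(X,Y) = 0.497, d(X,Z) = 0.293, d(Y,Z) = 0.497

X–Y: 12/33 sites differ → p ≈ 0.363636, d = −0.75 ln(1 − 0.484848) = 0.497470 ≈ 0.497.
X–Z: 8/33 sites differ → p ≈ 0.242424, d = −0.75 ln(1 − 0.323232) = 0.292820 ≈ 0.293.
Y–Z: 12/33 sites differ → p ≈ 0.363636, d = −0.75 ln(1 − 0.484848) = 0.497470 ≈ 0.497.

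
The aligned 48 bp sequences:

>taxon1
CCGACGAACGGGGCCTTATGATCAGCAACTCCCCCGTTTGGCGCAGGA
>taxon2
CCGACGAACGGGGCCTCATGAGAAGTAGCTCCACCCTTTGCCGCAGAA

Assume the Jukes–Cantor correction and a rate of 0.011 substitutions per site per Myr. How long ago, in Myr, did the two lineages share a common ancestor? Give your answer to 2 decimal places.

9.81

The sequences differ at 9 of 48 sites (17, 22, 23, 26, 28, 33, 36, 41, 47), so p = 9/48 = 0.1875.
d = −(3/4) ln(1 − 4p/3) = −0.75 ln(1 − 0.25) = −0.75 ln(0.75)
  = −0.75 × (-0.287682) = 0.215762 substitutions/site.
Under a molecular clock d = 2μt, so t = d/(2μ) = 0.215762 / (2 × 0.011) = 9.81 Myr.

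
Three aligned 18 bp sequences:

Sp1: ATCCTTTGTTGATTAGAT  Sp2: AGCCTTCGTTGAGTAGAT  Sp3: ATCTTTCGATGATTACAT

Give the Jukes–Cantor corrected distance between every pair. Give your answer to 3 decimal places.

d(Sp1,Sp2) = 0.188, d(Sp1,Sp3) = 0.264, d(Sp2,Sp3) = 0.347

Sp1–Sp2: 3/18 sites differ → p ≈ 0.166667, d = −0.75 ln(1 − 0.222223) = 0.188487 ≈ 0.188.
Sp1–Sp3: 4/18 sites differ → p ≈ 0.222222, d = −0.75 ln(1 − 0.296296) = 0.263548 ≈ 0.264.
Sp2–Sp3: 5/18 sites differ → p ≈ 0.277778, d = −0.75 ln(1 − 0.370371) = 0.346968 ≈ 0.347.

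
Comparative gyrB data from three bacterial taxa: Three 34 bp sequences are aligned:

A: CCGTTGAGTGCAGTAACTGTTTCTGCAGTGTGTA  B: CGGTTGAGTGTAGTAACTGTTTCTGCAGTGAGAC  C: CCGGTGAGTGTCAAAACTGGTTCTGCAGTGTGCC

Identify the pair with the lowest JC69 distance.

A and B

A–B: 5/34 differ, p = 0.147, d = 0.164.
A–C: 8/34 differ, p = 0.235, d = 0.282.
B–C: 8/34 differ, p = 0.235, d = 0.282.
The smallest distance is between A and B.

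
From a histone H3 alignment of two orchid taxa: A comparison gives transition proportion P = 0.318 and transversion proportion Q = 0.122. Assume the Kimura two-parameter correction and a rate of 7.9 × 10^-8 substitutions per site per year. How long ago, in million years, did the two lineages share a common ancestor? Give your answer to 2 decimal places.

4.93

Under the Kimura two-parameter model, d = −½ ln(1 − 2P − Q) − ¼ ln(1 − 2Q).
1 − 2P − Q = 0.242, giving −½ ln(0.242) = 0.709409.
1 − 2Q = 0.756, giving −¼ ln(0.756) = 0.069928.
d = 0.709409 + 0.069928 = 0.779337.
Under a molecular clock d = 2μt, so t = d/(2μ) = 0.779337 / (2 × 7.9 × 10^-8) = 4.93 million years.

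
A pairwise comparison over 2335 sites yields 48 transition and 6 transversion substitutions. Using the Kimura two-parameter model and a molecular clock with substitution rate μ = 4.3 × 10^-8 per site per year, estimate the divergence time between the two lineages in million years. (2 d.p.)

P = 48/2335 ≈ 0.020557 and Q = 6/2335 ≈ 0.00257.
Under the Kimura two-parameter model, d = −½ ln(1 − 2P − Q) − ¼ ln(1 − 2Q).
1 − 2P − Q = 0.956316, giving −½ ln(0.956316) = 0.022333.
1 − 2Q = 0.99486, giving −¼ ln(0.99486) = 0.001288.
d = 0.022333 + 0.001288 = 0.023621.
Under a molecular clock d = 2μt, so t = d/(2μ) = 0.023621 / (2 × 4.3 × 10^-8) = 0.27 million years.

0.27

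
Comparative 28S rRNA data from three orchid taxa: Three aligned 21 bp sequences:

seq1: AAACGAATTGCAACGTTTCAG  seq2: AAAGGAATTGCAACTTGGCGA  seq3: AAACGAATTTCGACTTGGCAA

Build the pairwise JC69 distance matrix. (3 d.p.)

seq1–seq2: 6/21 sites differ → p ≈ 0.285714, d = −0.75 ln(1 − 0.380952) = 0.359679 ≈ 0.360.
seq1–seq3: 6/21 sites differ → p ≈ 0.285714, d = −0.75 ln(1 − 0.380952) = 0.359679 ≈ 0.360.
seq2–seq3: 4/21 sites differ → p ≈ 0.190476, d = −0.75 ln(1 − 0.253968) = 0.219740 ≈ 0.220.

d(seq1,seq2) = 0.360, d(seq1,seq3) = 0.360, d(seq2,seq3) = 0.220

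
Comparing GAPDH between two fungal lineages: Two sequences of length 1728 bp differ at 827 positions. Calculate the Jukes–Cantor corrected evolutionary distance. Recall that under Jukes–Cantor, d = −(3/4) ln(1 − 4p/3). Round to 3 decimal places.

0.762

p = 827/1728 ≈ 0.478588.
d = −(3/4) ln(1 − 4p/3) = −0.75 ln(1 − 0.638117) = −0.75 ln(0.361883)
  = −0.75 × (-1.016434) = 0.762326 substitutions/site.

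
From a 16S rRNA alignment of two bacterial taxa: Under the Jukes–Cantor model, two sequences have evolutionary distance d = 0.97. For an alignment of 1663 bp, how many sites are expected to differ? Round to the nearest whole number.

Invert JC69: p = (3/4)(1 − e^(−4d/3)) = 0.75 × (1 − e^(-1.293333)) = 0.75 × (1 − 0.274355) = 0.544234.
Expected differing sites = pL ≈ 0.544234 × 1663 = 905.061142 ≈ 905.

905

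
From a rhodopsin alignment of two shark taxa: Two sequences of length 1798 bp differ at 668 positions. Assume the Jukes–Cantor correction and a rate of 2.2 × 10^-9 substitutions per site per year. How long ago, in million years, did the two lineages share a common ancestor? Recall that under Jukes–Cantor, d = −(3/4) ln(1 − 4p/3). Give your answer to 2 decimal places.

p = 668/1798 ≈ 0.371524.
d = −(3/4) ln(1 − 4p/3) = −0.75 ln(1 − 0.495365) = −0.75 ln(0.504635)
  = −0.75 × (-0.683920) = 0.512940 substitutions/site.
Under a molecular clock d = 2μt, so t = d/(2μ) = 0.512940 / (2 × 2.2 × 10^-9) = 116.58 million years.

116.58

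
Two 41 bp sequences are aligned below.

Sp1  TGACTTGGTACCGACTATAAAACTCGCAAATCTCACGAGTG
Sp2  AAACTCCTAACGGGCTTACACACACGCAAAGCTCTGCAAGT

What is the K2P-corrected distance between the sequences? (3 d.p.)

0.819

Of 41 sites, 4 differences are transitions and 16 are transversions, so P = 4/41 ≈ 0.097561 and Q = 16/41 ≈ 0.390244.
Under the Kimura two-parameter model, d = −½ ln(1 − 2P − Q) − ¼ ln(1 − 2Q).
1 − 2P − Q = 0.414634, giving −½ ln(0.414634) = 0.440180.
1 − 2Q = 0.219512, giving −¼ ln(0.219512) = 0.379087.
d = 0.440180 + 0.379087 = 0.819267.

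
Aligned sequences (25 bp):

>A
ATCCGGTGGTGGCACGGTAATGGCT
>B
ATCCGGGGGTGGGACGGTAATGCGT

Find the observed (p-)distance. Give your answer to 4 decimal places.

The sequences differ at 4 of 25 positions (sites 7, 13, 23, 24).
p = 4/25 = 0.1600.

0.1600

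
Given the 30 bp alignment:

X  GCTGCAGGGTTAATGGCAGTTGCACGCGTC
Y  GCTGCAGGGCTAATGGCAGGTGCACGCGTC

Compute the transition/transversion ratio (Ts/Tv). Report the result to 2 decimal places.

1.00

Transitions are A↔G and C↔T; transversions are all other mismatches.
Transitions: 1. Transversions: 1.
R = 1/1 = 1.00.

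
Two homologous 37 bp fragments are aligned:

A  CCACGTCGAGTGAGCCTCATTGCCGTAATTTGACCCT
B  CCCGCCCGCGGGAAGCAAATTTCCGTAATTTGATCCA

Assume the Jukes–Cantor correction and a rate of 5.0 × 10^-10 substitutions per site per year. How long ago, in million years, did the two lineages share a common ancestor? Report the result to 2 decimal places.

473.99

The sequences differ at 13 of 37 sites, so p = 13/37 ≈ 0.351351.
d = −(3/4) ln(1 − 4p/3) = −0.75 ln(1 − 0.468468) = −0.75 ln(0.531532)
  = −0.75 × (-0.631992) = 0.473994 substitutions/site.
Under a molecular clock d = 2μt, so t = d/(2μ) = 0.473994 / (2 × 5.0 × 10^-10) = 473.99 million years.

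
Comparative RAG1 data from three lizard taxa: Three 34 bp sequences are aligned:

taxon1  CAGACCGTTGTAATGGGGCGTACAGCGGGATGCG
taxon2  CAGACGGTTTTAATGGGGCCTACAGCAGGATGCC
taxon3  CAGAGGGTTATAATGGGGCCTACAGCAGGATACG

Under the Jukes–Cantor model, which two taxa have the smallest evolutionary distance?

taxon1–taxon2: 5/34 differ, p = 0.147, d = 0.164.
taxon1–taxon3: 6/34 differ, p = 0.176, d = 0.201.
taxon2–taxon3: 4/34 differ, p = 0.118, d = 0.128.
The smallest distance is between taxon2 and taxon3.

taxon2 and taxon3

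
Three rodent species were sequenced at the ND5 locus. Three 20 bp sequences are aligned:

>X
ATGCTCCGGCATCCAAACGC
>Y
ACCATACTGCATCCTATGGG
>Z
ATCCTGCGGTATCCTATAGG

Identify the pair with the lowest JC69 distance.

Y and Z

X–Y: 9/20 differ, p = 0.450, d = 0.687.
X–Z: 7/20 differ, p = 0.350, d = 0.471.
Y–Z: 6/20 differ, p = 0.300, d = 0.383.
The smallest distance is between Y and Z.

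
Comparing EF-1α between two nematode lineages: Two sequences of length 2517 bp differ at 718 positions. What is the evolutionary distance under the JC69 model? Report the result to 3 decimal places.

0.359

p = 718/2517 ≈ 0.28526.
d = −(3/4) ln(1 − 4p/3) = −0.75 ln(1 − 0.380347) = −0.75 ln(0.619653)
  = −0.75 × (-0.478596) = 0.358947 substitutions/site.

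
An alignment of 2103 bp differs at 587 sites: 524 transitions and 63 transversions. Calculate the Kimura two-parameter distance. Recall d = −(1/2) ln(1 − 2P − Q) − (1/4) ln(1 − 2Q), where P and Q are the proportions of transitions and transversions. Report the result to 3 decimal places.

0.391

P = 524/2103 ≈ 0.249168 and Q = 63/2103 ≈ 0.029957.
Under the Kimura two-parameter model, d = −½ ln(1 − 2P − Q) − ¼ ln(1 − 2Q).
1 − 2P − Q = 0.471707, giving −½ ln(0.471707) = 0.375699.
1 − 2Q = 0.940086, giving −¼ ln(0.940086) = 0.015446.
d = 0.375699 + 0.015446 = 0.391145.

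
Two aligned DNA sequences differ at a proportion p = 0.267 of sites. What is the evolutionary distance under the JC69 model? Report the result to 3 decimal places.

0.330

d = −(3/4) ln(1 − 4p/3) = −0.75 ln(1 − 0.356) = −0.75 ln(0.644)
  = −0.75 × (-0.440057) = 0.330043 substitutions/site.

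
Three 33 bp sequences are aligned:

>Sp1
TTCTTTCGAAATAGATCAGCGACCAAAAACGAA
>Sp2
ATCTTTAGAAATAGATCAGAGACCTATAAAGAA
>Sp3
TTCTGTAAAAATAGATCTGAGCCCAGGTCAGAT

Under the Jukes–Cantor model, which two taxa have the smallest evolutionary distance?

Sp1 and Sp2

Sp1–Sp2: 6/33 differ, p = 0.182, d = 0.208.
Sp1–Sp3: 12/33 differ, p = 0.364, d = 0.497.
Sp2–Sp3: 11/33 differ, p = 0.333, d = 0.441.
The smallest distance is between Sp1 and Sp2.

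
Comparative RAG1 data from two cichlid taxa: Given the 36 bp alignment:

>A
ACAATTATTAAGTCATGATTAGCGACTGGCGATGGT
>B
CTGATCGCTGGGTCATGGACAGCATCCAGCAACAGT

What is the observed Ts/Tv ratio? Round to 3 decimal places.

5.000

Transitions are A↔G and C↔T; transversions are all other mismatches.
Transitions: 15. Transversions: 3.
R = 15/3 = 5.000.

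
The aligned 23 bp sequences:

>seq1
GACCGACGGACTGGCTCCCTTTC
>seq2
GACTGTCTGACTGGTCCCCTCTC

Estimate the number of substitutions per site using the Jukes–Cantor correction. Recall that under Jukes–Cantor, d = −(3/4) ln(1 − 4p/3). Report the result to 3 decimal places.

The sequences differ at 6 of 23 sites (4, 6, 8, 15, 16, 21), so p = 6/23 ≈ 0.26087.
d = −(3/4) ln(1 − 4p/3) = −0.75 ln(1 − 0.347827) = −0.75 ln(0.652173)
  = −0.75 × (-0.427445) = 0.320584 substitutions/site.

0.321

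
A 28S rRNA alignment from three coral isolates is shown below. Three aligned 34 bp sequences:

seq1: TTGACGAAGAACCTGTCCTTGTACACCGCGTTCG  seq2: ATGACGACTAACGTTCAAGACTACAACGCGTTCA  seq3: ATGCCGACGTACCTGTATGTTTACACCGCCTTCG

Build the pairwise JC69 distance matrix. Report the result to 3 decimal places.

seq1–seq2: 13/34 sites differ → p ≈ 0.382353, d = −0.75 ln(1 − 0.509804) = 0.534712 ≈ 0.535.
seq1–seq3: 9/34 sites differ → p ≈ 0.264706, d = −0.75 ln(1 − 0.352941) = 0.326488 ≈ 0.326.
seq2–seq3: 12/34 sites differ → p ≈ 0.352941, d = −0.75 ln(1 − 0.470588) = 0.476991 ≈ 0.477.

d(seq1,seq2) = 0.535, d(seq1,seq3) = 0.326, d(seq2,seq3) = 0.477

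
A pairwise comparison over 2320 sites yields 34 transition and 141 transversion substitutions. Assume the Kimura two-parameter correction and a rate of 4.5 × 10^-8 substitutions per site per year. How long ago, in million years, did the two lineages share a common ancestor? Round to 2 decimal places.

0.88

P = 34/2320 ≈ 0.014655 and Q = 141/2320 ≈ 0.060776.
Under the Kimura two-parameter model, d = −½ ln(1 − 2P − Q) − ¼ ln(1 − 2Q).
1 − 2P − Q = 0.909914, giving −½ ln(0.909914) = 0.047203.
1 − 2Q = 0.878448, giving −¼ ln(0.878448) = 0.032400.
d = 0.047203 + 0.032400 = 0.079603.
Under a molecular clock d = 2μt, so t = d/(2μ) = 0.079603 / (2 × 4.5 × 10^-8) = 0.88 million years.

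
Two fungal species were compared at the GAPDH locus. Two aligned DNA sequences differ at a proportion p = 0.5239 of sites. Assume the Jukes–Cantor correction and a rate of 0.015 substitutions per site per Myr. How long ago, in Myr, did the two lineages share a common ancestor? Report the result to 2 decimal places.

d = −(3/4) ln(1 − 4p/3) = −0.75 ln(1 − 0.698533) = −0.75 ln(0.301467)
  = −0.75 × (-1.199095) = 0.899321 substitutions/site.
Under a molecular clock d = 2μt, so t = d/(2μ) = 0.899321 / (2 × 0.015) = 29.98 Myr.

29.98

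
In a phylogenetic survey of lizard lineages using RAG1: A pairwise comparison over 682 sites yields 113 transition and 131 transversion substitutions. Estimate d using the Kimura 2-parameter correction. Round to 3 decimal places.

P = 113/682 ≈ 0.165689 and Q = 131/682 ≈ 0.192082.
Under the Kimura two-parameter model, d = −½ ln(1 − 2P − Q) − ¼ ln(1 − 2Q).
1 − 2P − Q = 0.47654, giving −½ ln(0.47654) = 0.370602.
1 − 2Q = 0.615836, giving −¼ ln(0.615836) = 0.121194.
d = 0.370602 + 0.121194 = 0.491796.

0.492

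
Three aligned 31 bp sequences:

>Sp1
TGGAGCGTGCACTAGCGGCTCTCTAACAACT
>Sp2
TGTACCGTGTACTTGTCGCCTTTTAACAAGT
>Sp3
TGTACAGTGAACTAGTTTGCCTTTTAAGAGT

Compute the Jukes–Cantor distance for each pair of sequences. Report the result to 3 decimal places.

Sp1–Sp2: 10/31 sites differ → p ≈ 0.322581, d = −0.75 ln(1 − 0.430108) = 0.421731 ≈ 0.422.
Sp1–Sp3: 14/31 sites differ → p ≈ 0.451613, d = −0.75 ln(1 − 0.602151) = 0.691262 ≈ 0.691.
Sp2–Sp3: 10/31 sites differ → p ≈ 0.322581, d = −0.75 ln(1 − 0.430108) = 0.421731 ≈ 0.422.

d(Sp1,Sp2) = 0.422, d(Sp1,Sp3) = 0.691, d(Sp2,Sp3) = 0.422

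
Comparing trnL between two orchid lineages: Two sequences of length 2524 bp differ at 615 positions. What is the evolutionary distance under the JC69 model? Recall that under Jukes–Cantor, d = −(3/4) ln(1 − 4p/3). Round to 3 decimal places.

p = 615/2524 ≈ 0.243661.
d = −(3/4) ln(1 − 4p/3) = −0.75 ln(1 − 0.324881) = −0.75 ln(0.675119)
  = −0.75 × (-0.392866) = 0.294650 substitutions/site.

0.295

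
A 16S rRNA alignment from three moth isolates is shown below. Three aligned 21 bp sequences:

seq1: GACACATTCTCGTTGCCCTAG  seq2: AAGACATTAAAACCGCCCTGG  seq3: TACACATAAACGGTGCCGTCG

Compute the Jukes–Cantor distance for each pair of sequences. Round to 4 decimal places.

seq1–seq2: 9/21 sites differ → p ≈ 0.428571, d = −0.75 ln(1 − 0.571428) = 0.635472 ≈ 0.6355.
seq1–seq3: 7/21 sites differ → p ≈ 0.333333, d = −0.75 ln(1 − 0.444444) = 0.440839 ≈ 0.4408.
seq2–seq3: 9/21 sites differ → p ≈ 0.428571, d = −0.75 ln(1 − 0.571428) = 0.635472 ≈ 0.6355.

d(seq1,seq2) = 0.6355, d(seq1,seq3) = 0.4408, d(seq2,seq3) = 0.6355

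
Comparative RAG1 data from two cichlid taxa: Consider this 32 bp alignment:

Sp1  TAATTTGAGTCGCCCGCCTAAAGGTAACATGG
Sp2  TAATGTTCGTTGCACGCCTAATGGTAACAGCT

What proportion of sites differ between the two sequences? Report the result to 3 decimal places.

The sequences differ at 9 of 32 positions (sites 5, 7, 8, 11, 14, 22, 30, 31, 32).
p = 9/32 = 0.28125 ≈ 0.281 (to 3 d.p.).

0.281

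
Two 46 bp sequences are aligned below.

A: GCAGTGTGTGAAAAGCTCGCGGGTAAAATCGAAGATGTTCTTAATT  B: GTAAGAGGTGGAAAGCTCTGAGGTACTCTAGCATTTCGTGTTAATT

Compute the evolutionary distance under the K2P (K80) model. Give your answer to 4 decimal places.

0.6034

Of 46 sites, 5 differences are transitions and 14 are transversions, so P = 5/46 ≈ 0.108696 and Q = 14/46 ≈ 0.304348.
Under the Kimura two-parameter model, d = −½ ln(1 − 2P − Q) − ¼ ln(1 − 2Q).
1 − 2P − Q = 0.47826, giving −½ ln(0.47826) = 0.368800.
1 − 2Q = 0.391304, giving −¼ ln(0.391304) = 0.234568.
d = 0.368800 + 0.234568 = 0.603368.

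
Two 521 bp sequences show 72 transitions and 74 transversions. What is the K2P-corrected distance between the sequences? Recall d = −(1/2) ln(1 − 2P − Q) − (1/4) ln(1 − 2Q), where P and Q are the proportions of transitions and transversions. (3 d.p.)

P = 72/521 ≈ 0.138196 and Q = 74/521 ≈ 0.142035.
Under the Kimura two-parameter model, d = −½ ln(1 − 2P − Q) − ¼ ln(1 − 2Q).
1 − 2P − Q = 0.581573, giving −½ ln(0.581573) = 0.271009.
1 − 2Q = 0.71593, giving −¼ ln(0.71593) = 0.083543.
d = 0.271009 + 0.083543 = 0.354552.

0.355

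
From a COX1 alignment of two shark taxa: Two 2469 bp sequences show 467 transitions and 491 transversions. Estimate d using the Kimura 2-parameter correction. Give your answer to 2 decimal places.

P = 467/2469 ≈ 0.189145 and Q = 491/2469 ≈ 0.198866.
Under the Kimura two-parameter model, d = −½ ln(1 − 2P − Q) − ¼ ln(1 − 2Q).
1 − 2P − Q = 0.422844, giving −½ ln(0.422844) = 0.430376.
1 − 2Q = 0.602268, giving −¼ ln(0.602268) = 0.126763.
d = 0.430376 + 0.126763 = 0.557139.

0.56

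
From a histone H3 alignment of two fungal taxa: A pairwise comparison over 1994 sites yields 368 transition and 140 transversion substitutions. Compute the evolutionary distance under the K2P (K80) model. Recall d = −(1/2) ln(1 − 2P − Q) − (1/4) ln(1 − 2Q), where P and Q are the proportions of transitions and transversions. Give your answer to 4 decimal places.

P = 368/1994 ≈ 0.184554 and Q = 140/1994 ≈ 0.070211.
Under the Kimura two-parameter model, d = −½ ln(1 − 2P − Q) − ¼ ln(1 − 2Q).
1 − 2P − Q = 0.560681, giving −½ ln(0.560681) = 0.289302.
1 − 2Q = 0.859578, giving −¼ ln(0.859578) = 0.037828.
d = 0.289302 + 0.037828 = 0.327130.

0.3271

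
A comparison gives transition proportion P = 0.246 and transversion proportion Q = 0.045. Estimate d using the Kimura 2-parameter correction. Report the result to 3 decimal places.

0.409

Under the Kimura two-parameter model, d = −½ ln(1 − 2P − Q) − ¼ ln(1 − 2Q).
1 − 2P − Q = 0.463, giving −½ ln(0.463) = 0.385014.
1 − 2Q = 0.91, giving −¼ ln(0.91) = 0.023578.
d = 0.385014 + 0.023578 = 0.408592.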